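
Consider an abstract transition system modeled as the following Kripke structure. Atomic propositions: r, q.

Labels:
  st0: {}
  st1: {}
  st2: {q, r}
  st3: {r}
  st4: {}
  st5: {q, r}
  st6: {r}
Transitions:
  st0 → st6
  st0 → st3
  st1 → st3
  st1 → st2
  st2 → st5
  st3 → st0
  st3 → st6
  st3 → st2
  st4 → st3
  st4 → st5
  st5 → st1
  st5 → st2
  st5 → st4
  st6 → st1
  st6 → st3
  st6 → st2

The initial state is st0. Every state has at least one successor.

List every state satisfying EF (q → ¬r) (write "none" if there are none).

States satisfying q → ¬r: {st0, st1, st3, st4, st6}.
States satisfying EF (q → ¬r): {st0, st1, st2, st3, st4, st5, st6}.

{st0, st1, st2, st3, st4, st5, st6}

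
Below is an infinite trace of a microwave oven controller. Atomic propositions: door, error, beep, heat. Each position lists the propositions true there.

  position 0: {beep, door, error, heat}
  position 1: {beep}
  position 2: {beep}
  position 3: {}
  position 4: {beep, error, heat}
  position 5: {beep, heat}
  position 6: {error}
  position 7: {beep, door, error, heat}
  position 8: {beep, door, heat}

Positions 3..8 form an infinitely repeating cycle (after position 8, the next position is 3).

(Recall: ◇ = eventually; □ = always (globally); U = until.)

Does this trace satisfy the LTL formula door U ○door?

No

Walking from position 0: at position 1, ○door has not yet held and door fails, so door U ○door is false.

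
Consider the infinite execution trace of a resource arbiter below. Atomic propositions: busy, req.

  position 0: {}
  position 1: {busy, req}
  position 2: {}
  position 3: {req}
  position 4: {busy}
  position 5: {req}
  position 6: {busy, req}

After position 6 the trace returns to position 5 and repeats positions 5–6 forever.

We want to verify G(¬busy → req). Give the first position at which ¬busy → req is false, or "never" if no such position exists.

At position 0 the labels are {}, so ¬busy → req is false there. This is the first violation.

0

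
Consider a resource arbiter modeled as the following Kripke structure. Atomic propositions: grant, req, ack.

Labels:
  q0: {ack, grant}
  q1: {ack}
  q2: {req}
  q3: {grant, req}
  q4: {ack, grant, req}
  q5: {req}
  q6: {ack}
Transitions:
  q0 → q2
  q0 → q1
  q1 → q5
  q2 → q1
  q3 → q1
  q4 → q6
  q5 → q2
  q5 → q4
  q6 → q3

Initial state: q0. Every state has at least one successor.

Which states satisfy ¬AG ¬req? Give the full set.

States satisfying ¬req: {q0, q1, q6}.
States satisfying AG ¬req: ∅.
States satisfying ¬AG ¬req: {q0, q1, q2, q3, q4, q5, q6}.

{q0, q1, q2, q3, q4, q5, q6}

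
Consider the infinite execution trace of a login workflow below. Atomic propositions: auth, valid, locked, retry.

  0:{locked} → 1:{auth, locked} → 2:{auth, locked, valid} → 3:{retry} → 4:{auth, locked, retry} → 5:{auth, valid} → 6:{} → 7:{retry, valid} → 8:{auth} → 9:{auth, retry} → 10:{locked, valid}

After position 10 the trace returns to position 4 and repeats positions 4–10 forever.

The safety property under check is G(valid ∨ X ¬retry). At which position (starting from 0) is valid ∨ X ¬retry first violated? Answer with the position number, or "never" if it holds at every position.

3

Check valid ∨ X ¬retry at each position in order: 0 ✓, 1 ✓, 2 ✓.
At position 3 the labels are {retry} and the next position 4 has {auth, locked, retry}, so valid ∨ X ¬retry is false there. This is the first violation.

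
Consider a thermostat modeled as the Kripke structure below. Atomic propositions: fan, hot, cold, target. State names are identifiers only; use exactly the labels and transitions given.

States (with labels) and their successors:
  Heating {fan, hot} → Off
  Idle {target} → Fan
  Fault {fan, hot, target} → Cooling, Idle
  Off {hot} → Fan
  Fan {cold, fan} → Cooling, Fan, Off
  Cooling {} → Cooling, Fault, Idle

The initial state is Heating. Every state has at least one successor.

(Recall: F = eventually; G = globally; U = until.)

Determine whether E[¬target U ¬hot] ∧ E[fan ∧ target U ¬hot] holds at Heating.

States satisfying ¬target: {Heating, Off, Fan, Cooling}.
States satisfying ¬hot: {Idle, Fan, Cooling}.
States satisfying E[¬target U ¬hot]: {Heating, Idle, Off, Fan, Cooling}.
States satisfying fan ∧ target: {Fault}.
States satisfying E[fan ∧ target U ¬hot]: {Idle, Fault, Fan, Cooling}.
States satisfying E[¬target U ¬hot] ∧ E[fan ∧ target U ¬hot]: {Idle, Fan, Cooling}.
Heating ∉ Sat(E[¬target U ¬hot] ∧ E[fan ∧ target U ¬hot]).

Violated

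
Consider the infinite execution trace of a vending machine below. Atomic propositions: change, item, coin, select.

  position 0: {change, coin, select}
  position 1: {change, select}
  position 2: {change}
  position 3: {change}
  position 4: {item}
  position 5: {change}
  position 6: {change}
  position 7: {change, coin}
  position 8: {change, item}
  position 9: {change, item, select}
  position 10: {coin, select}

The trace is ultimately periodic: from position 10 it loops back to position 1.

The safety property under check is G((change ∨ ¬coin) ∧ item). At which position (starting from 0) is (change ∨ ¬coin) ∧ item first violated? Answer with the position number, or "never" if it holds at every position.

At position 0 the labels are {change, coin, select}, so (change ∨ ¬coin) ∧ item is false there. This is the first violation.

0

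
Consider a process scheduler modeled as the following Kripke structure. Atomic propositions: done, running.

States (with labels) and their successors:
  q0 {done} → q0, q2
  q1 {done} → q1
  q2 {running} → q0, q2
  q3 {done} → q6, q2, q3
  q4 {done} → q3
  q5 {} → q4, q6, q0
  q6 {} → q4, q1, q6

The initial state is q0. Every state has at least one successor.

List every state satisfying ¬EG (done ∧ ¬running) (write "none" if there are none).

States satisfying done ∧ ¬running: {q0, q1, q3, q4}.
States satisfying EG (done ∧ ¬running): {q0, q1, q3, q4}.
States satisfying ¬EG (done ∧ ¬running): {q2, q5, q6}.

{q2, q5, q6}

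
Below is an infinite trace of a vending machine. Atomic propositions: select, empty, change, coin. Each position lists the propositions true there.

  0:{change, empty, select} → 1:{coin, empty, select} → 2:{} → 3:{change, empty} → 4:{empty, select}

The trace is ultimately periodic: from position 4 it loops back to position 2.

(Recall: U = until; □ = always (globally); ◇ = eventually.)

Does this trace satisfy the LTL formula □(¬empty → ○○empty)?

¬empty → ○○empty holds at every position 0..4, and those are all positions ever visited, so □(¬empty → ○○empty) holds.
Positions where ¬empty holds: 2.
Check ○○empty at each: 2→ok.

Holds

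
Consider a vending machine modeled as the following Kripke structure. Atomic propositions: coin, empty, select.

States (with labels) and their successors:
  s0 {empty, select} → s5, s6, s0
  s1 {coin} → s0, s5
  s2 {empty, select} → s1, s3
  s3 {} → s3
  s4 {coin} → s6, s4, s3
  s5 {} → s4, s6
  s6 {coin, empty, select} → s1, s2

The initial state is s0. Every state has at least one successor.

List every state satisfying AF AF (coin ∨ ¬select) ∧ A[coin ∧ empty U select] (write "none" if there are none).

States satisfying AF (coin ∨ ¬select): {s1, s2, s3, s4, s5, s6}.
States satisfying AF AF (coin ∨ ¬select): {s1, s2, s3, s4, s5, s6}.
States satisfying coin ∧ empty: {s6}.
States satisfying select: {s0, s2, s6}.
States satisfying A[coin ∧ empty U select]: {s0, s2, s6}.
States satisfying AF AF (coin ∨ ¬select) ∧ A[coin ∧ empty U select]: {s2, s6}.

{s2, s6}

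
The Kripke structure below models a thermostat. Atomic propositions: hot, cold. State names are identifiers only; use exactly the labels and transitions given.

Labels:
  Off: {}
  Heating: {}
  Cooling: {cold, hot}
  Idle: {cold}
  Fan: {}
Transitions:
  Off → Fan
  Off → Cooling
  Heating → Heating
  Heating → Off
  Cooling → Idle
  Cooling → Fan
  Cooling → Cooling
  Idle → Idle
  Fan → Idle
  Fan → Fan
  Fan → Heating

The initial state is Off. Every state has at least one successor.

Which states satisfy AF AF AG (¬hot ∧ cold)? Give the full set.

{Idle}

States satisfying AF AG (¬hot ∧ cold): {Idle}.
States satisfying AF AF AG (¬hot ∧ cold): {Idle}.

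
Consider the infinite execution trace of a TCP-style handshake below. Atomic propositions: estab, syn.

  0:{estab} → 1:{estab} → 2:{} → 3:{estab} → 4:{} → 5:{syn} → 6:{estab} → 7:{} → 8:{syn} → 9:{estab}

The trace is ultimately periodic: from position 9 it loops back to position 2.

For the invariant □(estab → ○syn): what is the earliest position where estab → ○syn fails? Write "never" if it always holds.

0

At position 0 the labels are {estab} and the next position 1 has {estab}, so estab → ○syn is false there. This is the first violation.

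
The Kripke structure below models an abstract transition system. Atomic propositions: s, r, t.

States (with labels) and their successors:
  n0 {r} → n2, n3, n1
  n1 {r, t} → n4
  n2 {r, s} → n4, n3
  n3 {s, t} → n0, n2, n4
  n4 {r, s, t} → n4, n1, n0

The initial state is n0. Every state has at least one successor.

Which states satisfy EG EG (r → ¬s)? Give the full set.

{n0, n3}

States satisfying EG (r → ¬s): {n0, n3}.
States satisfying EG EG (r → ¬s): {n0, n3}.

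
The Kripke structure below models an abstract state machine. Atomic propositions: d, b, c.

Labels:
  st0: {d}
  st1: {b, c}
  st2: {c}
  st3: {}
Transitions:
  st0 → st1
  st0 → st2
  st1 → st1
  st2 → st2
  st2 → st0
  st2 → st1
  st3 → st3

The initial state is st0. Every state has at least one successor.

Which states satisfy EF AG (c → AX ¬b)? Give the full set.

{st3}

States satisfying AG (c → AX ¬b): {st3}.
States satisfying EF AG (c → AX ¬b): {st3}.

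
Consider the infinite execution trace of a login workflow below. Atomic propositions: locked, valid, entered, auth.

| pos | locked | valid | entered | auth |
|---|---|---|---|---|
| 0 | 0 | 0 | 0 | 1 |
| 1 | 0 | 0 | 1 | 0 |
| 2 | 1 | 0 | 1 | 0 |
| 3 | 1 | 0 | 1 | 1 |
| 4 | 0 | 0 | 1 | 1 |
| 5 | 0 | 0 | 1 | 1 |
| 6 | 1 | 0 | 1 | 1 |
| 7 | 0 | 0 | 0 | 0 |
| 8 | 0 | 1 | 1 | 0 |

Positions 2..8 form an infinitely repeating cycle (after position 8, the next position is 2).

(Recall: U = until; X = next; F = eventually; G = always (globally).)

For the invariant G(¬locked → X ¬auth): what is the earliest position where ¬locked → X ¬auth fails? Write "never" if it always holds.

4

Check ¬locked → X ¬auth at each position in order: 0 ✓, 1 ✓, 2 ✓, 3 ✓.
At position 4 the labels are {auth, entered} and the next position 5 has {auth, entered}, so ¬locked → X ¬auth is false there. This is the first violation.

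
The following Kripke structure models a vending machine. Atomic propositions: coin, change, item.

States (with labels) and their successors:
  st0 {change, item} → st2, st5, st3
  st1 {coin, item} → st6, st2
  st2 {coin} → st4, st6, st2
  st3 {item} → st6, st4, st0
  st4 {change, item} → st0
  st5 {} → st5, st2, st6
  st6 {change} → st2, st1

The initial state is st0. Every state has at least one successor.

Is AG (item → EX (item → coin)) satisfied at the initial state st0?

States satisfying item → EX (item → coin): {st0, st1, st2, st3, st5, st6}.
States satisfying AG (item → EX (item → coin)): ∅.
st4 is reachable from st0 and violates item → EX (item → coin), so AG fails at st0.
st0 ∉ Sat(AG (item → EX (item → coin))).

No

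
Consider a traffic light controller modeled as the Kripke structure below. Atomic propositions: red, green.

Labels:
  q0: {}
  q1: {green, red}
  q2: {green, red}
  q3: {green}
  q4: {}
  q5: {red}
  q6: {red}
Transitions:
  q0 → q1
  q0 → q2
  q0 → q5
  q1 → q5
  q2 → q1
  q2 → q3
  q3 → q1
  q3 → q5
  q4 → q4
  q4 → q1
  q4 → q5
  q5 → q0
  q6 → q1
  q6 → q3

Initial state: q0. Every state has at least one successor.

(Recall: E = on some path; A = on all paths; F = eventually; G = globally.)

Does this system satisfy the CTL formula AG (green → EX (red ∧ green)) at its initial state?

Does not hold

States satisfying green → EX (red ∧ green): {q0, q2, q3, q4, q5, q6}.
States satisfying AG (green → EX (red ∧ green)): ∅.
q1 is reachable from q0 and violates green → EX (red ∧ green), so AG fails at q0.
q0 ∉ Sat(AG (green → EX (red ∧ green))).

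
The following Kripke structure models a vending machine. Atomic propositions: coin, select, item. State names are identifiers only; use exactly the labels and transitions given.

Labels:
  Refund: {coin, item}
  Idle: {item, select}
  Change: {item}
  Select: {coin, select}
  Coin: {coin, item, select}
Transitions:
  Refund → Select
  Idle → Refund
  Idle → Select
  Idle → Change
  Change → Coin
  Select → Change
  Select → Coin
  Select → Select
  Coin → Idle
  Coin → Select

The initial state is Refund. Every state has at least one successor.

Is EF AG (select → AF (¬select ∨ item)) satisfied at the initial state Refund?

No

States satisfying AG (select → AF (¬select ∨ item)): ∅.
States satisfying EF AG (select → AF (¬select ∨ item)): ∅.
No suitable path/successor from Refund witnesses the formula.
Refund ∉ Sat(EF AG (select → AF (¬select ∨ item))).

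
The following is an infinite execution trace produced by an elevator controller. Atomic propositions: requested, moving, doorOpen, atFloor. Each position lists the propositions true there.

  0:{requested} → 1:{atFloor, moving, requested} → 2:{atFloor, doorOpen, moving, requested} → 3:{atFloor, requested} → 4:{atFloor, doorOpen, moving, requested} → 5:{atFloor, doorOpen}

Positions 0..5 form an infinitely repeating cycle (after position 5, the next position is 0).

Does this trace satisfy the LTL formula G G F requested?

Yes

G F requested holds at every position 0..5, and those are all positions ever visited, so G G F requested holds.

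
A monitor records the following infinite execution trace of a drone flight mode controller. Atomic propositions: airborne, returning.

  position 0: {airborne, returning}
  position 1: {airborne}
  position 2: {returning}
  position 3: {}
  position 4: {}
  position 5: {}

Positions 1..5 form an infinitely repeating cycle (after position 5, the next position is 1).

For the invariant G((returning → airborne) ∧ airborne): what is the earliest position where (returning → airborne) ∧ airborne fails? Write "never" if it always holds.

2

Check (returning → airborne) ∧ airborne at each position in order: 0 ✓, 1 ✓.
At position 2 the labels are {returning}, so (returning → airborne) ∧ airborne is false there. This is the first violation.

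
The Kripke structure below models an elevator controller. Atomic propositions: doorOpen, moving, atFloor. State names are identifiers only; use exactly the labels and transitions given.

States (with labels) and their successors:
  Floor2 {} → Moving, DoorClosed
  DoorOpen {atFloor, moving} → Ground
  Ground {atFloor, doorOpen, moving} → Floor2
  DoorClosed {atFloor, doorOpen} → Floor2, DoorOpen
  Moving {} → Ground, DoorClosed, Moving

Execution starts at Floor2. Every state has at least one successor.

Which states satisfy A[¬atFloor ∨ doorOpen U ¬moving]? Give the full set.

States satisfying ¬atFloor ∨ doorOpen: {Floor2, Ground, DoorClosed, Moving}.
States satisfying ¬moving: {Floor2, DoorClosed, Moving}.
States satisfying A[¬atFloor ∨ doorOpen U ¬moving]: {Floor2, Ground, DoorClosed, Moving}.

{Floor2, Ground, DoorClosed, Moving}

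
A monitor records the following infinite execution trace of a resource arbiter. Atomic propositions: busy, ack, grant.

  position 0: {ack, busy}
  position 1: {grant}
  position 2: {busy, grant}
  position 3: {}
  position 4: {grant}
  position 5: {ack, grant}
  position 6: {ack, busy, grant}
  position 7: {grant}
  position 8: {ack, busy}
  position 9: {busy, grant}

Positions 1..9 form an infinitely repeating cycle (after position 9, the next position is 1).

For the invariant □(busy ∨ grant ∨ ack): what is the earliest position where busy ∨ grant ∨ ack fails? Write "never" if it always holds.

Check busy ∨ grant ∨ ack at each position in order: 0 ✓, 1 ✓, 2 ✓.
At position 3 the labels are {}, so busy ∨ grant ∨ ack is false there. This is the first violation.

3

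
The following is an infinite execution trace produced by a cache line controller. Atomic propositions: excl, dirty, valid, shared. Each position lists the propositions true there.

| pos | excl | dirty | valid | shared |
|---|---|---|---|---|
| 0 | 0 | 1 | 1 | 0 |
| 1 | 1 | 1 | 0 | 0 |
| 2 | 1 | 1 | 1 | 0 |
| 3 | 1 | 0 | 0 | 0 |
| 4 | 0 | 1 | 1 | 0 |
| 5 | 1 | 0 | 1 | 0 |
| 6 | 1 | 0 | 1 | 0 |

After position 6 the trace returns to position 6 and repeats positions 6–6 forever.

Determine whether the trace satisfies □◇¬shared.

Satisfied

◇¬shared holds at every position 0..6, and those are all positions ever visited, so □◇¬shared holds.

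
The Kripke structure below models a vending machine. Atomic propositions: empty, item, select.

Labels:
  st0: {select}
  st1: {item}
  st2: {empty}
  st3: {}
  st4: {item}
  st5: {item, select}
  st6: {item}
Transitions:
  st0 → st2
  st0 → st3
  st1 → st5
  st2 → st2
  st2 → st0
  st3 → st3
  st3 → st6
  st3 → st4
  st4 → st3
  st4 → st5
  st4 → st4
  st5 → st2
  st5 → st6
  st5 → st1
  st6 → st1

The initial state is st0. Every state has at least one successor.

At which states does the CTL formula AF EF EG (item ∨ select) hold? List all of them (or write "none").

States satisfying EF EG (item ∨ select): {st0, st1, st2, st3, st4, st5, st6}.
States satisfying AF EF EG (item ∨ select): {st0, st1, st2, st3, st4, st5, st6}.

{st0, st1, st2, st3, st4, st5, st6}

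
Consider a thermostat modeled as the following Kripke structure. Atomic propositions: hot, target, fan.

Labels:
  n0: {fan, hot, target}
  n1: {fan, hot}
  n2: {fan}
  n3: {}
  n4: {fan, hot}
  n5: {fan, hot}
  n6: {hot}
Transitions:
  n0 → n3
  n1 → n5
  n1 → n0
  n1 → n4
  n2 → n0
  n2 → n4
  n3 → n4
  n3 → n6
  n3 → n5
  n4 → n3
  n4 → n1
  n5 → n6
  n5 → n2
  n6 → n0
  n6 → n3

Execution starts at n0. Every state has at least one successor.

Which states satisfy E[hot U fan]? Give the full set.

States satisfying hot: {n0, n1, n4, n5, n6}.
States satisfying fan: {n0, n1, n2, n4, n5}.
States satisfying E[hot U fan]: {n0, n1, n2, n4, n5, n6}.

{n0, n1, n2, n4, n5, n6}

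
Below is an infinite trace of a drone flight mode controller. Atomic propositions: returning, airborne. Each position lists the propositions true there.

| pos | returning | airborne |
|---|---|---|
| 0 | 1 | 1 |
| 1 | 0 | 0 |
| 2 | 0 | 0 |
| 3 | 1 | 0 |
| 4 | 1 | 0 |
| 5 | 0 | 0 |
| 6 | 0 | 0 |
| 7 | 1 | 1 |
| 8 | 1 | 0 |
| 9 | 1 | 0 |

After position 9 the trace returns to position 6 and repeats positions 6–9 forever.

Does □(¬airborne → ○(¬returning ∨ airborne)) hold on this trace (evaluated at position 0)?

Violated

¬airborne → ○(¬returning ∨ airborne) must hold at every position from 0 onward. It fails at position 2, so □(¬airborne → ○(¬returning ∨ airborne)) is false.
Positions where ¬airborne holds: 1, 2, 3, 4, 5, 6, 8, 9.
Check ○(¬returning ∨ airborne) at each: 1→ok, 2→fails, 3→fails, 4→ok, 5→ok, 6→ok, 8→fails, 9→ok.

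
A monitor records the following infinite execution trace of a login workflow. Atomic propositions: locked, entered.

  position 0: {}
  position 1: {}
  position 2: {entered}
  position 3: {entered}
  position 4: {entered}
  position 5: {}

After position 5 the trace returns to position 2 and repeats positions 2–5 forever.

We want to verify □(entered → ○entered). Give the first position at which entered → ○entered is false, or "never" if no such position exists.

4

Check entered → ○entered at each position in order: 0 ✓, 1 ✓, 2 ✓, 3 ✓.
At position 4 the labels are {entered} and the next position 5 has {}, so entered → ○entered is false there. This is the first violation.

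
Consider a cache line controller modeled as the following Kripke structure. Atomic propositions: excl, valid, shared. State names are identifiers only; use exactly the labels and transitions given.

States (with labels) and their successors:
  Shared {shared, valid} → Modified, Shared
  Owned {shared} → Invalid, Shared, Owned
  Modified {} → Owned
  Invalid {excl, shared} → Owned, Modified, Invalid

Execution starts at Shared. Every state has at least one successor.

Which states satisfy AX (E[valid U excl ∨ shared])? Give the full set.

States satisfying E[valid U excl ∨ shared]: {Shared, Owned, Invalid}.
States satisfying AX (E[valid U excl ∨ shared]): {Owned, Modified}.

{Owned, Modified}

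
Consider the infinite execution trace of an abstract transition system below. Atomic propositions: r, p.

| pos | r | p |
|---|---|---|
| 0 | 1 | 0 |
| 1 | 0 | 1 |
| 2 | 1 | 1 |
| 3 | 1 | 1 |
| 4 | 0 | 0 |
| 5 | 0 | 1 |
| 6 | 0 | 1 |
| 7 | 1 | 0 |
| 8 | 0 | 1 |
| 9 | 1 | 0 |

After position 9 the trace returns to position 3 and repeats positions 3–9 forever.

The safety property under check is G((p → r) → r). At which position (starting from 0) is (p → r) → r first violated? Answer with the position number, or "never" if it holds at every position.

4

Check (p → r) → r at each position in order: 0 ✓, 1 ✓, 2 ✓, 3 ✓.
At position 4 the labels are {}, so (p → r) → r is false there. This is the first violation.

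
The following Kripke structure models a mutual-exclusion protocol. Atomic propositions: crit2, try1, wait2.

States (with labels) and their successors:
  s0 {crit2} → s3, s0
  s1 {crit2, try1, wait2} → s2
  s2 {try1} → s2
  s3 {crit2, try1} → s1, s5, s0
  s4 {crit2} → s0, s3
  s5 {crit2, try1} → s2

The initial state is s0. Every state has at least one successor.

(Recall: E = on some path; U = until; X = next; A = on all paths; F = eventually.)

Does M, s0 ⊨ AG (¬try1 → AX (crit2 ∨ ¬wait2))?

Holds

States satisfying ¬try1 → AX (crit2 ∨ ¬wait2): {s0, s1, s2, s3, s4, s5}.
States satisfying AG (¬try1 → AX (crit2 ∨ ¬wait2)): {s0, s1, s2, s3, s4, s5}.
Every state reachable from s0 satisfies ¬try1 → AX (crit2 ∨ ¬wait2).
s0 ∈ Sat(AG (¬try1 → AX (crit2 ∨ ¬wait2))).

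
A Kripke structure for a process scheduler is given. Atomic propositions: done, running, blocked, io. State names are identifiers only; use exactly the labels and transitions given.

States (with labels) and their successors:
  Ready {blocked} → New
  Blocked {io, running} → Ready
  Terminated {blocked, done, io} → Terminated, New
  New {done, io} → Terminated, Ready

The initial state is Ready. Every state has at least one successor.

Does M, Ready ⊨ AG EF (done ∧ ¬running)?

States satisfying EF (done ∧ ¬running): {Ready, Blocked, Terminated, New}.
States satisfying AG EF (done ∧ ¬running): {Ready, Blocked, Terminated, New}.
Every state reachable from Ready satisfies EF (done ∧ ¬running).
Ready ∈ Sat(AG EF (done ∧ ¬running)).

Holds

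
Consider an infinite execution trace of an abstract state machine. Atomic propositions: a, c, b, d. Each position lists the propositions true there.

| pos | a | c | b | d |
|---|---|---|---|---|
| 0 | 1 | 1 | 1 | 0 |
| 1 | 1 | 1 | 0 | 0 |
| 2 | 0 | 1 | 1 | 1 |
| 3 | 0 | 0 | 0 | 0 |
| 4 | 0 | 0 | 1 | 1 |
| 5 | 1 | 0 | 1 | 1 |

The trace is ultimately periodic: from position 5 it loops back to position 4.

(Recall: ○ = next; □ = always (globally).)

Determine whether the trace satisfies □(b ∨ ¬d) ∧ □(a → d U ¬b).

No

b ∨ ¬d holds at every position 0..5, and those are all positions ever visited, so □(b ∨ ¬d) holds.
a → d U ¬b must hold at every position from 0 onward. It fails at position 0, so □(a → d U ¬b) is false.
Positions where a holds: 0, 1, 5.
Check d U ¬b at each: 0→fails, 1→ok, 5→fails.
At position 0: □(b ∨ ¬d) is true; □(a → d U ¬b) is false; so □(b ∨ ¬d) ∧ □(a → d U ¬b) is false.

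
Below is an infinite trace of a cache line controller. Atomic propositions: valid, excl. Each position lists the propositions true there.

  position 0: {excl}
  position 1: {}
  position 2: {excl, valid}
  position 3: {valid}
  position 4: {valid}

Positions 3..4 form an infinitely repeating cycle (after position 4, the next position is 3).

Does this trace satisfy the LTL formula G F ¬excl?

F ¬excl holds at every position 0..4, and those are all positions ever visited, so G F ¬excl holds.

Holds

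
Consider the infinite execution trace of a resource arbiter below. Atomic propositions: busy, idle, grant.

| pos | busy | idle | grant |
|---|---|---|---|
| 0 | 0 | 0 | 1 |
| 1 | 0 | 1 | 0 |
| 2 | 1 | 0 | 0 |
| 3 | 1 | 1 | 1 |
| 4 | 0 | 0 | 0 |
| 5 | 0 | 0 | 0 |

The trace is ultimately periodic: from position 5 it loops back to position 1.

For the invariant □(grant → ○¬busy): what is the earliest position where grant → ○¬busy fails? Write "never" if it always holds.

never

grant → ○¬busy holds at every position 0..5, and those are all the positions the trace ever visits, so the invariant □(grant → ○¬busy) is never violated.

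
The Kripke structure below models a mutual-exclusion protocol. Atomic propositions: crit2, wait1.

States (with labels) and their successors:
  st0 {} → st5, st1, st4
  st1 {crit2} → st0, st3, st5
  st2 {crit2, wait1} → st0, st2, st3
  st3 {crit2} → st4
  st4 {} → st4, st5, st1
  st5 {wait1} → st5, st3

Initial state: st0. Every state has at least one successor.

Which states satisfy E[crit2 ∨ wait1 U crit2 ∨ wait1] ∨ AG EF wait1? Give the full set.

States satisfying crit2 ∨ wait1: {st1, st2, st3, st5}.
States satisfying E[crit2 ∨ wait1 U crit2 ∨ wait1]: {st1, st2, st3, st5}.
States satisfying EF wait1: {st0, st1, st2, st3, st4, st5}.
States satisfying AG EF wait1: {st0, st1, st2, st3, st4, st5}.
States satisfying E[crit2 ∨ wait1 U crit2 ∨ wait1] ∨ AG EF wait1: {st0, st1, st2, st3, st4, st5}.

{st0, st1, st2, st3, st4, st5}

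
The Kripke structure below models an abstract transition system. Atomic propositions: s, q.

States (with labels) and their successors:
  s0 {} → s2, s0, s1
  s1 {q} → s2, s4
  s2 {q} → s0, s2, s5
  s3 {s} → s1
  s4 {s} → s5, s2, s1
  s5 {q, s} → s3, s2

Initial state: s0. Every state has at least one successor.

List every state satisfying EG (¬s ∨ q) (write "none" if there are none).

States satisfying ¬s ∨ q: {s0, s1, s2, s5}.
States satisfying EG (¬s ∨ q): {s0, s1, s2, s5}.

{s0, s1, s2, s5}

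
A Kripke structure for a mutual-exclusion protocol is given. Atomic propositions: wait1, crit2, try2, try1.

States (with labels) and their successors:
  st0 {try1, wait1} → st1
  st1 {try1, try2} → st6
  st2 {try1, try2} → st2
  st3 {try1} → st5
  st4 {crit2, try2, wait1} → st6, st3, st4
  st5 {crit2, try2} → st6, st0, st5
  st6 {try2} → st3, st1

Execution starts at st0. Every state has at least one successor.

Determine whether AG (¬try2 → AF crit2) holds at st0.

States satisfying ¬try2 → AF crit2: {st1, st2, st3, st4, st5, st6}.
States satisfying AG (¬try2 → AF crit2): {st2}.
st0 is reachable from st0 and violates ¬try2 → AF crit2, so AG fails at st0.
st0 ∉ Sat(AG (¬try2 → AF crit2)).

Violated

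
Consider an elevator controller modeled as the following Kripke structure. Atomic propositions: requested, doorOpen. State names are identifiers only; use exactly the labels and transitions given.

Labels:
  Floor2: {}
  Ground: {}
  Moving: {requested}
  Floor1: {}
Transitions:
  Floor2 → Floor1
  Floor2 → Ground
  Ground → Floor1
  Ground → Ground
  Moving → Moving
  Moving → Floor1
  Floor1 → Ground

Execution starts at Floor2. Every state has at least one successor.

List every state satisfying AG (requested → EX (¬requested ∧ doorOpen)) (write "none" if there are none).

States satisfying requested → EX (¬requested ∧ doorOpen): {Floor2, Ground, Floor1}.
States satisfying AG (requested → EX (¬requested ∧ doorOpen)): {Floor2, Ground, Floor1}.

{Floor2, Ground, Floor1}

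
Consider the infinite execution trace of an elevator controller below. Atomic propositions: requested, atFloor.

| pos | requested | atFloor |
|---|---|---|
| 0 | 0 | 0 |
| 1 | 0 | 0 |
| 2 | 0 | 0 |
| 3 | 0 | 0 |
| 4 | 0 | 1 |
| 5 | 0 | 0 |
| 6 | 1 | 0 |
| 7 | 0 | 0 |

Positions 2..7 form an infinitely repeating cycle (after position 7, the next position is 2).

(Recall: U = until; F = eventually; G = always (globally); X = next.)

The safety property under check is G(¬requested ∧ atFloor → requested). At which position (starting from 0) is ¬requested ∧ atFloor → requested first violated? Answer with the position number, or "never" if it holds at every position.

Check ¬requested ∧ atFloor → requested at each position in order: 0 ✓, 1 ✓, 2 ✓, 3 ✓.
At position 4 the labels are {atFloor}, so ¬requested ∧ atFloor → requested is false there. This is the first violation.

4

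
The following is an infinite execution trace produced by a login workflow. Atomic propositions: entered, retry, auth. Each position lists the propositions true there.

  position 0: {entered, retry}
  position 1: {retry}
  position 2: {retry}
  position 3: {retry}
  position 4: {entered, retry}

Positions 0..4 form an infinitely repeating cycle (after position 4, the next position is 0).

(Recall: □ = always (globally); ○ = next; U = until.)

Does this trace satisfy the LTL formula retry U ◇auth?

◇auth never holds along the trace, so retry U ◇auth is false.

Violated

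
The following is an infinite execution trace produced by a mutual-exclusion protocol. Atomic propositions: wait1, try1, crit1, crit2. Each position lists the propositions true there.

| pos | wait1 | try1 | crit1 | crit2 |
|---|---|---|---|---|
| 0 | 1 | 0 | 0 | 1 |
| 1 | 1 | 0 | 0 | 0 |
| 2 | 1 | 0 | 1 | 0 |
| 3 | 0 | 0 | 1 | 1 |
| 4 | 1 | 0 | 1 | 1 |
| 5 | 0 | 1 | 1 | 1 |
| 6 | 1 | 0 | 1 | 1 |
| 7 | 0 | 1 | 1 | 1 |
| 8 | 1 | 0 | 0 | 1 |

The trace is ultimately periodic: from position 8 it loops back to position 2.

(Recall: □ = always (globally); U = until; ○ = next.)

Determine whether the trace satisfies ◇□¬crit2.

No

□¬crit2 is false at every position 0..8, so it never becomes true and ◇□¬crit2 fails.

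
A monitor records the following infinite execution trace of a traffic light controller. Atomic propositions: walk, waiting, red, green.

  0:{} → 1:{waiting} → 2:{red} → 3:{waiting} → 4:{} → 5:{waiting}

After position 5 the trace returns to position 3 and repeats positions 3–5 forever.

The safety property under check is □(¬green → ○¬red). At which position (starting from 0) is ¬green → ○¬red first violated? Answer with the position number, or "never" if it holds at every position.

1

Check ¬green → ○¬red at each position in order: 0 ✓.
At position 1 the labels are {waiting} and the next position 2 has {red}, so ¬green → ○¬red is false there. This is the first violation.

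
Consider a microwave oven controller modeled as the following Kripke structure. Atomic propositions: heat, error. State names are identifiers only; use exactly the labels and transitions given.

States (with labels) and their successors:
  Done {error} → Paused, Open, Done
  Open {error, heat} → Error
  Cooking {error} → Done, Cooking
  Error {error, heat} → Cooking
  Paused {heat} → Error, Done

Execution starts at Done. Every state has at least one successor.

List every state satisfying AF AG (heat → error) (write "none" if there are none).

none

States satisfying AG (heat → error): ∅.
States satisfying AF AG (heat → error): ∅.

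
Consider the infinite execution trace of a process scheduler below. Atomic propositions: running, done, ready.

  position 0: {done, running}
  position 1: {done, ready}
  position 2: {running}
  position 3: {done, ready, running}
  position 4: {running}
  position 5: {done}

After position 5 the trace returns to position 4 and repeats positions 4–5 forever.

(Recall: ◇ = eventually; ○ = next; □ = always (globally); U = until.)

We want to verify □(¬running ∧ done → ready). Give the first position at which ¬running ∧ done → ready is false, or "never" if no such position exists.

Check ¬running ∧ done → ready at each position in order: 0 ✓, 1 ✓, 2 ✓, 3 ✓, 4 ✓.
At position 5 the labels are {done}, so ¬running ∧ done → ready is false there. This is the first violation.

5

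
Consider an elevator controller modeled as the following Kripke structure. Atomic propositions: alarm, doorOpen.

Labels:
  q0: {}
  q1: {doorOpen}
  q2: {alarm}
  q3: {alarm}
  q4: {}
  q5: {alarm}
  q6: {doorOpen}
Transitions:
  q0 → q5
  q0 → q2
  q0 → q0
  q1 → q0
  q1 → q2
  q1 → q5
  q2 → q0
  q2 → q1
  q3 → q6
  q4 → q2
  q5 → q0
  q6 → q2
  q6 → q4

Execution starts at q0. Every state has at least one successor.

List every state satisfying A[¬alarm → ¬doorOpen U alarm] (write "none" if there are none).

States satisfying ¬alarm → ¬doorOpen: {q0, q2, q3, q4, q5}.
States satisfying alarm: {q2, q3, q5}.
States satisfying A[¬alarm → ¬doorOpen U alarm]: {q2, q3, q4, q5}.

{q2, q3, q4, q5}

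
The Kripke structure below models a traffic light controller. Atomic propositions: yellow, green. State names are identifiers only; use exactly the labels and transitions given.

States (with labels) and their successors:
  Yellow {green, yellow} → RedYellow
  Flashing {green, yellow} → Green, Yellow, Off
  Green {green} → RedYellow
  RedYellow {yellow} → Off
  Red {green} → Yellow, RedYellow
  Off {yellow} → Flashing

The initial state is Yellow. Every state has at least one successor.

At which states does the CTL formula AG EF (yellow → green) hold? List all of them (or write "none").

States satisfying EF (yellow → green): {Yellow, Flashing, Green, RedYellow, Red, Off}.
States satisfying AG EF (yellow → green): {Yellow, Flashing, Green, RedYellow, Red, Off}.

{Yellow, Flashing, Green, RedYellow, Red, Off}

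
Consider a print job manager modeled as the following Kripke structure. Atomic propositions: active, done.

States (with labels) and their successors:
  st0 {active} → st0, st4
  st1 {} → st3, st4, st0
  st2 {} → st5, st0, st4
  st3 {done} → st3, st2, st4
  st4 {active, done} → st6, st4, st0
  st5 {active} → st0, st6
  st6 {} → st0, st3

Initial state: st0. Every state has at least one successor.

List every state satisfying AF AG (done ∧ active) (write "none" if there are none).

none

States satisfying AG (done ∧ active): ∅.
States satisfying AF AG (done ∧ active): ∅.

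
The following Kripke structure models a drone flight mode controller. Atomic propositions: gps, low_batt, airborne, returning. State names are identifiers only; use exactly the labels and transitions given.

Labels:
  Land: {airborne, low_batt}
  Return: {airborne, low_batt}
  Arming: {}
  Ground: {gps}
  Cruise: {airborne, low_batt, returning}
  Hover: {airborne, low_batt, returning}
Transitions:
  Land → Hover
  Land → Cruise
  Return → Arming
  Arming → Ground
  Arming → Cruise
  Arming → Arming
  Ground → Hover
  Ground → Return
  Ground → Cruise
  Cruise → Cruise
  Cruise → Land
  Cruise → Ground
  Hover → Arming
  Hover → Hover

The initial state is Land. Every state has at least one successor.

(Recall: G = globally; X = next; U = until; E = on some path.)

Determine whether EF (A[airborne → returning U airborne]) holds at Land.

States satisfying A[airborne → returning U airborne]: {Land, Return, Ground, Cruise, Hover}.
States satisfying EF (A[airborne → returning U airborne]): {Land, Return, Arming, Ground, Cruise, Hover}.
Some path from Land reaches a state where A[airborne → returning U airborne] holds.
Land ∈ Sat(EF (A[airborne → returning U airborne])).

Holds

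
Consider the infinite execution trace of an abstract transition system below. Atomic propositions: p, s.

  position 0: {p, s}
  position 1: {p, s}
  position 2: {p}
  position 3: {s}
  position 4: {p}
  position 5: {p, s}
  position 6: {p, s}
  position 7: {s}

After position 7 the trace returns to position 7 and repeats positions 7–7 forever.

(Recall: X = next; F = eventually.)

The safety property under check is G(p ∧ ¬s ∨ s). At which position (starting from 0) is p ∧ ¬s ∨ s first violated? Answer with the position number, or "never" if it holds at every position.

never

p ∧ ¬s ∨ s holds at every position 0..7, and those are all the positions the trace ever visits, so the invariant G(p ∧ ¬s ∨ s) is never violated.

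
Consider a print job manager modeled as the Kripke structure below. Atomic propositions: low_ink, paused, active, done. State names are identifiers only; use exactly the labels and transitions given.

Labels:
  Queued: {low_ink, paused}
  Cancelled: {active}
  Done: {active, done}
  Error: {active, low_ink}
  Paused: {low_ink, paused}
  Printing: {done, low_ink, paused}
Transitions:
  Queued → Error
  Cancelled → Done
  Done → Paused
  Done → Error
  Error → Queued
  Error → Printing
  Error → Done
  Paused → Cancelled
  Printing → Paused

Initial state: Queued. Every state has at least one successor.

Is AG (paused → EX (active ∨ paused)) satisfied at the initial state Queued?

States satisfying paused → EX (active ∨ paused): {Queued, Cancelled, Done, Error, Paused, Printing}.
States satisfying AG (paused → EX (active ∨ paused)): {Queued, Cancelled, Done, Error, Paused, Printing}.
Every state reachable from Queued satisfies paused → EX (active ∨ paused).
Queued ∈ Sat(AG (paused → EX (active ∨ paused))).

Holds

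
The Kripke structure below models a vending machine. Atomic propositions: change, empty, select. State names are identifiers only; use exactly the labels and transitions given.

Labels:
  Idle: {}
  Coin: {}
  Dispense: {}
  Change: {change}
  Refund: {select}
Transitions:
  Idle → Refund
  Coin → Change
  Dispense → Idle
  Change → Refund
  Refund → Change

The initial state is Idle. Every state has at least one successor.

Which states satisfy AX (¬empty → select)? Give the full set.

{Idle, Change}

States satisfying ¬empty → select: {Refund}.
States satisfying AX (¬empty → select): {Idle, Change}.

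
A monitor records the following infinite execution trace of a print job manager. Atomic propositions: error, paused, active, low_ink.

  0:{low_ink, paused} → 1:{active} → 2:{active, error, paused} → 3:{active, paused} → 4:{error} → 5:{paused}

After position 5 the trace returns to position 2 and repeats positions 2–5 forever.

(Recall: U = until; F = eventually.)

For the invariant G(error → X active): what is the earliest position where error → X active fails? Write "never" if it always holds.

Check error → X active at each position in order: 0 ✓, 1 ✓, 2 ✓, 3 ✓.
At position 4 the labels are {error} and the next position 5 has {paused}, so error → X active is false there. This is the first violation.

4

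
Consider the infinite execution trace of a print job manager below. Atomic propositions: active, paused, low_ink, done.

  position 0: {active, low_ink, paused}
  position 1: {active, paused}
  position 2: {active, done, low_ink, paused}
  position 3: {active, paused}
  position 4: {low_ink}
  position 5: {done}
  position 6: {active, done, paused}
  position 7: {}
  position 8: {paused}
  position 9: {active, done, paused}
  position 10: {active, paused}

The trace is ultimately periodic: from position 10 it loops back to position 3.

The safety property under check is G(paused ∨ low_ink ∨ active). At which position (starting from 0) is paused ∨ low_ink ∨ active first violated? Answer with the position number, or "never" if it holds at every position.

Check paused ∨ low_ink ∨ active at each position in order: 0 ✓, 1 ✓, 2 ✓, 3 ✓, 4 ✓.
At position 5 the labels are {done}, so paused ∨ low_ink ∨ active is false there. This is the first violation.

5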